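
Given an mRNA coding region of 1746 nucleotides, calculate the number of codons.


codons = nucleotides / 3
codons = 1746 / 3 = 582

582


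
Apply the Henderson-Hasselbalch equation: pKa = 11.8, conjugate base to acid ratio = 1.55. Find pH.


pH = pKa + log10([A-]/[HA])
pH = 11.8 + log10(1.55)
pH = 11.9903

11.9903


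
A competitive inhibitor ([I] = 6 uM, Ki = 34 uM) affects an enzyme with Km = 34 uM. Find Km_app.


Km_app = Km * (1 + [I]/Ki)
Km_app = 34 * (1 + 6/34)
Km_app = 40.0 uM

40.0 uM


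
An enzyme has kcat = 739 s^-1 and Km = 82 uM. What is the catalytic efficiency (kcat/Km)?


Catalytic efficiency = kcat / Km
= 739 / 82
= 9.0122 uM^-1*s^-1

9.0122 uM^-1*s^-1


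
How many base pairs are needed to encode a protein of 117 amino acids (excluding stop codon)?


Each amino acid = 1 codon = 3 bp
bp = 117 * 3 = 351 bp

351 bp


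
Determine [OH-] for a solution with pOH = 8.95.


[OH-] = 10^(-pOH)
[OH-] = 10^(-8.95)
[OH-] = 1.122e-09 M

1.122e-09 M


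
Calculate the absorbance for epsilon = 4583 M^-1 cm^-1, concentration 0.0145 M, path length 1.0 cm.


A = epsilon * c * l
A = 4583 * 0.0145 * 1.0
A = 66.4535

66.4535


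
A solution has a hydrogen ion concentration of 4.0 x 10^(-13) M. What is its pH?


pH = -log10([H+])
pH = -log10(4.0 x 10^(-13))
pH = 12.3979

12.3979


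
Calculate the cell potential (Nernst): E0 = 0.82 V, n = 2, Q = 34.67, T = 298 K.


E = E0 - (RT/nF) * ln(Q)
E = 0.82 - (8.314 * 298 / (2 * 96485)) * ln(34.67)
E = 0.7745 V

0.7745 V


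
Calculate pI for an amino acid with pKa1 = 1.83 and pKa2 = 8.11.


pI = (pKa1 + pKa2) / 2
pI = (1.83 + 8.11) / 2
pI = 4.97

4.97


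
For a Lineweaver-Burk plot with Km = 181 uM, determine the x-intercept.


x-intercept = -1/Km
= -1/181
= -0.0055 1/uM

-0.0055 1/uM


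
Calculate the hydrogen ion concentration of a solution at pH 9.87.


[H+] = 10^(-pH)
[H+] = 10^(-9.87)
[H+] = 1.349e-10 M

1.349e-10 M


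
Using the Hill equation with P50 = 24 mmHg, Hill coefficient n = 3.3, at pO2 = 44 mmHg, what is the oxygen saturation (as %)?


Y = pO2^n / (P50^n + pO2^n)
Y = 44^3.3 / (24^3.3 + 44^3.3)
Y = 88.08%

88.08%


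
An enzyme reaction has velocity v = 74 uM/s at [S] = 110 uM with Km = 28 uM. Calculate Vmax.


Vmax = v * (Km + [S]) / [S]
Vmax = 74 * (28 + 110) / 110
Vmax = 92.8364 uM/s

92.8364 uM/s


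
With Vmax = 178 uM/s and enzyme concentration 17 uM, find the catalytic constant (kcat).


kcat = Vmax / [E]t
kcat = 178 / 17
kcat = 10.4706 s^-1

10.4706 s^-1


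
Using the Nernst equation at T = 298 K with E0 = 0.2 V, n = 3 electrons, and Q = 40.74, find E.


E = E0 - (RT/nF) * ln(Q)
E = 0.2 - (8.314 * 298 / (3 * 96485)) * ln(40.74)
E = 0.1683 V

0.1683 V


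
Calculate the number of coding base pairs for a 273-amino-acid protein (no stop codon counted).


Each amino acid = 1 codon = 3 bp
bp = 273 * 3 = 819 bp

819 bp


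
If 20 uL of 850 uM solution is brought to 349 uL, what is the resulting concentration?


C2 = C1 * V1 / V2
C2 = 850 * 20 / 349
C2 = 48.7106 uM

48.7106 uM


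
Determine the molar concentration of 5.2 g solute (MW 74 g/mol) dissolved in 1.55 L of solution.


C = (mass / MW) / volume
C = (5.2 / 74) / 1.55
C = 0.0453 M

0.0453 M


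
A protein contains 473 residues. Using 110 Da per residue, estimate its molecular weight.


MW = n_residues * 110 Da
MW = 473 * 110
MW = 52030 Da

52030 Da


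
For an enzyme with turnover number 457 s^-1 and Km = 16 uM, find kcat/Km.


Catalytic efficiency = kcat / Km
= 457 / 16
= 28.5625 uM^-1*s^-1

28.5625 uM^-1*s^-1


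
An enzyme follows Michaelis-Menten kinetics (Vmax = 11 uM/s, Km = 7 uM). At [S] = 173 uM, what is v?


v = Vmax * [S] / (Km + [S])
v = 11 * 173 / (7 + 173)
v = 10.5722 uM/s

10.5722 uM/s


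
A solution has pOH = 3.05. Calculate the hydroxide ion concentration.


[OH-] = 10^(-pOH)
[OH-] = 10^(-3.05)
[OH-] = 8.913e-04 M

8.913e-04 M


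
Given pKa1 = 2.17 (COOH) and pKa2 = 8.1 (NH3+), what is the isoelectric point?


pI = (pKa1 + pKa2) / 2
pI = (2.17 + 8.1) / 2
pI = 5.135

5.135


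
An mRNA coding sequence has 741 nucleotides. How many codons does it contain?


codons = nucleotides / 3
codons = 741 / 3 = 247

247


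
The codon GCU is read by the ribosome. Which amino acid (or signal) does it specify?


Standard genetic code lookup.
Codon GCU -> Ala

Ala


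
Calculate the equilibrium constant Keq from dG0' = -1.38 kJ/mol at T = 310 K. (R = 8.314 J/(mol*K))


Keq = exp(-dG0 * 1000 / (R * T))
Keq = exp(-(-1.38) * 1000 / (8.314 * 310))
Keq = 1.7082

1.7082


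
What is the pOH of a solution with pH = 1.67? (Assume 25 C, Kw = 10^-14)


pOH = 14 - pH
pOH = 14 - 1.67
pOH = 12.33

12.33


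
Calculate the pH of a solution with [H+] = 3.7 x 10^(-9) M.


pH = -log10([H+])
pH = -log10(3.7 x 10^(-9))
pH = 8.4318

8.4318


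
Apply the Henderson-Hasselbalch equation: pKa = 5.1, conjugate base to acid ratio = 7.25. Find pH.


pH = pKa + log10([A-]/[HA])
pH = 5.1 + log10(7.25)
pH = 5.9603

5.9603


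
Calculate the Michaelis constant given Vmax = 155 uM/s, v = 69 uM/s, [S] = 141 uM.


Km = [S] * (Vmax - v) / v
Km = 141 * (155 - 69) / 69
Km = 175.7391 uM

175.7391 uM


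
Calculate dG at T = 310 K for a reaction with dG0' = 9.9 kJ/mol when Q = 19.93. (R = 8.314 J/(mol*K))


dG = dG0' + RT * ln(Q) / 1000
dG = 9.9 + 8.314 * 310 * ln(19.93) / 1000
dG = 17.612 kJ/mol

17.612 kJ/mol


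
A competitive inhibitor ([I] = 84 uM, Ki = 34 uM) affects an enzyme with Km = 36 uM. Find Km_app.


Km_app = Km * (1 + [I]/Ki)
Km_app = 36 * (1 + 84/34)
Km_app = 124.9412 uM

124.9412 uM


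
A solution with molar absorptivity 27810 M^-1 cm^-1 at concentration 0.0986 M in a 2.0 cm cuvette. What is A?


A = epsilon * c * l
A = 27810 * 0.0986 * 2.0
A = 5484.132

5484.132


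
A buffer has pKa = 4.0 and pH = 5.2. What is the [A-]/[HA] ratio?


[A-]/[HA] = 10^(pH - pKa)
= 10^(5.2 - 4.0)
= 15.8489

15.8489


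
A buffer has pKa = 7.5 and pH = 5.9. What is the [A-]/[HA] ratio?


[A-]/[HA] = 10^(pH - pKa)
= 10^(5.9 - 7.5)
= 0.0251

0.0251


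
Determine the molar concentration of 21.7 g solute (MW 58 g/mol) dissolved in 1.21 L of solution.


C = (mass / MW) / volume
C = (21.7 / 58) / 1.21
C = 0.3092 M

0.3092 M


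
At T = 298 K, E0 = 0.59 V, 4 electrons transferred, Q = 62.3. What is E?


E = E0 - (RT/nF) * ln(Q)
E = 0.59 - (8.314 * 298 / (4 * 96485)) * ln(62.3)
E = 0.5635 V

0.5635 V


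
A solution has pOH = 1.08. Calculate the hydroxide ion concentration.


[OH-] = 10^(-pOH)
[OH-] = 10^(-1.08)
[OH-] = 0.0832 M

0.0832 M


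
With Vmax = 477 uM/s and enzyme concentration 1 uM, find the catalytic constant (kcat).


kcat = Vmax / [E]t
kcat = 477 / 1
kcat = 477.0 s^-1

477.0 s^-1


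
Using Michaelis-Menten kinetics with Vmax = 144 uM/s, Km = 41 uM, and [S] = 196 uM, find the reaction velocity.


v = Vmax * [S] / (Km + [S])
v = 144 * 196 / (41 + 196)
v = 119.0886 uM/s

119.0886 uM/s


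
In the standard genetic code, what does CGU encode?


Standard genetic code lookup.
Codon CGU -> Arg

Arg


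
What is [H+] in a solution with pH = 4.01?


[H+] = 10^(-pH)
[H+] = 10^(-4.01)
[H+] = 9.772e-05 M

9.772e-05 M


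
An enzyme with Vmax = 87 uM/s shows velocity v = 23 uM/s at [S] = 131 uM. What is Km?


Km = [S] * (Vmax - v) / v
Km = 131 * (87 - 23) / 23
Km = 364.5217 uM

364.5217 uM


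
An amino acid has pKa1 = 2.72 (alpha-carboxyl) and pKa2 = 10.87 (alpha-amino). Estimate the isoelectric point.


pI = (pKa1 + pKa2) / 2
pI = (2.72 + 10.87) / 2
pI = 6.795

6.795


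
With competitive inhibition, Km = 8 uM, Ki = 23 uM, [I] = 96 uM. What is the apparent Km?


Km_app = Km * (1 + [I]/Ki)
Km_app = 8 * (1 + 96/23)
Km_app = 41.3913 uM

41.3913 uM


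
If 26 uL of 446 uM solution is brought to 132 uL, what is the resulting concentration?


C2 = C1 * V1 / V2
C2 = 446 * 26 / 132
C2 = 87.8485 uM

87.8485 uM


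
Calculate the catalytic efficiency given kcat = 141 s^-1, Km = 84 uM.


Catalytic efficiency = kcat / Km
= 141 / 84
= 1.6786 uM^-1*s^-1

1.6786 uM^-1*s^-1


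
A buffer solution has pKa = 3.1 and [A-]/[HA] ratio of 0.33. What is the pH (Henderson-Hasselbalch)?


pH = pKa + log10([A-]/[HA])
pH = 3.1 + log10(0.33)
pH = 2.6185

2.6185


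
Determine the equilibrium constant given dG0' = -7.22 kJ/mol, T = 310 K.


Keq = exp(-dG0 * 1000 / (R * T))
Keq = exp(-(-7.22) * 1000 / (8.314 * 310))
Keq = 16.4667

16.4667


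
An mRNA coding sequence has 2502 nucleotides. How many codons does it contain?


codons = nucleotides / 3
codons = 2502 / 3 = 834

834


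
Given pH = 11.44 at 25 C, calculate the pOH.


pOH = 14 - pH
pOH = 14 - 11.44
pOH = 2.56

2.56


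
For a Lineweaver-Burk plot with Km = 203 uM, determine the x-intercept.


x-intercept = -1/Km
= -1/203
= -0.0049 1/uM

-0.0049 1/uM


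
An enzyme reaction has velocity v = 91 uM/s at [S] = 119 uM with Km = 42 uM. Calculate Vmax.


Vmax = v * (Km + [S]) / [S]
Vmax = 91 * (42 + 119) / 119
Vmax = 123.1176 uM/s

123.1176 uM/s


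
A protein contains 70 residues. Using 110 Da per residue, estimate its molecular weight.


MW = n_residues * 110 Da
MW = 70 * 110
MW = 7700 Da

7700 Da


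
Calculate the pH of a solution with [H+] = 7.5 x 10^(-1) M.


pH = -log10([H+])
pH = -log10(7.5 x 10^(-1))
pH = 0.1249

0.1249


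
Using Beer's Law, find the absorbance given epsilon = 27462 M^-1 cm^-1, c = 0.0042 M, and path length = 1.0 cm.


A = epsilon * c * l
A = 27462 * 0.0042 * 1.0
A = 115.3404

115.3404


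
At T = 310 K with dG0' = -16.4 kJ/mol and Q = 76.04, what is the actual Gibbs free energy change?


dG = dG0' + RT * ln(Q) / 1000
dG = -16.4 + 8.314 * 310 * ln(76.04) / 1000
dG = -5.2369 kJ/mol

-5.2369 kJ/mol


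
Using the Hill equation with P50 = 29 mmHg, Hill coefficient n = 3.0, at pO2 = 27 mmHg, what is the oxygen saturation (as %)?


Y = pO2^n / (P50^n + pO2^n)
Y = 27^3.0 / (29^3.0 + 27^3.0)
Y = 44.66%

44.66%


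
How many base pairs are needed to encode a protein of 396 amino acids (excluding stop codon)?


Each amino acid = 1 codon = 3 bp
bp = 396 * 3 = 1188 bp

1188 bp


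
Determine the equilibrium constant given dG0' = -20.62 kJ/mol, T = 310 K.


Keq = exp(-dG0 * 1000 / (R * T))
Keq = exp(-(-20.62) * 1000 / (8.314 * 310))
Keq = 2982.4388

2982.4388


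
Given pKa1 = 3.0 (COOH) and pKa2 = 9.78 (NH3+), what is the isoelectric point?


pI = (pKa1 + pKa2) / 2
pI = (3.0 + 9.78) / 2
pI = 6.39

6.39


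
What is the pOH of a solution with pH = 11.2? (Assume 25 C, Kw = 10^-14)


pOH = 14 - pH
pOH = 14 - 11.2
pOH = 2.8

2.8


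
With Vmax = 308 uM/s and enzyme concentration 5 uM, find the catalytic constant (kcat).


kcat = Vmax / [E]t
kcat = 308 / 5
kcat = 61.6 s^-1

61.6 s^-1


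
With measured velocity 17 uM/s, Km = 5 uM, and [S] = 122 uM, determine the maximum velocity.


Vmax = v * (Km + [S]) / [S]
Vmax = 17 * (5 + 122) / 122
Vmax = 17.6967 uM/s

17.6967 uM/s


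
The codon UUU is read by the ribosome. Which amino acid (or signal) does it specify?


Standard genetic code lookup.
Codon UUU -> Phe

Phe


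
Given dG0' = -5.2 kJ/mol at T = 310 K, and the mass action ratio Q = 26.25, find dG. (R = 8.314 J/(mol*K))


dG = dG0' + RT * ln(Q) / 1000
dG = -5.2 + 8.314 * 310 * ln(26.25) / 1000
dG = 3.2219 kJ/mol

3.2219 kJ/mol


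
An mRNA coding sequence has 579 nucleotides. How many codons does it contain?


codons = nucleotides / 3
codons = 579 / 3 = 193

193


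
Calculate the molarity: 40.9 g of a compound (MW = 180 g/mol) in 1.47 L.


C = (mass / MW) / volume
C = (40.9 / 180) / 1.47
C = 0.1546 M

0.1546 M


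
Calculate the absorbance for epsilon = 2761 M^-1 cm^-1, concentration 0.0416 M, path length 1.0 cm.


A = epsilon * c * l
A = 2761 * 0.0416 * 1.0
A = 114.8576

114.8576


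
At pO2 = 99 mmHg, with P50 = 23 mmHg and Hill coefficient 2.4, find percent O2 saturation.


Y = pO2^n / (P50^n + pO2^n)
Y = 99^2.4 / (23^2.4 + 99^2.4)
Y = 97.08%

97.08%


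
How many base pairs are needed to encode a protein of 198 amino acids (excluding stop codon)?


Each amino acid = 1 codon = 3 bp
bp = 198 * 3 = 594 bp

594 bp


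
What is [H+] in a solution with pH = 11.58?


[H+] = 10^(-pH)
[H+] = 10^(-11.58)
[H+] = 2.630e-12 M

2.630e-12 M


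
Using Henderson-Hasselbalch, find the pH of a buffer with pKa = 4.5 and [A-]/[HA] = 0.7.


pH = pKa + log10([A-]/[HA])
pH = 4.5 + log10(0.7)
pH = 4.3451

4.3451


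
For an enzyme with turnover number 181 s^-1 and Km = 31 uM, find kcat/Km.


Catalytic efficiency = kcat / Km
= 181 / 31
= 5.8387 uM^-1*s^-1

5.8387 uM^-1*s^-1


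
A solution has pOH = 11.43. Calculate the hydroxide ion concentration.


[OH-] = 10^(-pOH)
[OH-] = 10^(-11.43)
[OH-] = 3.715e-12 M

3.715e-12 M


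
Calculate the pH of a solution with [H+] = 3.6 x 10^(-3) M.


pH = -log10([H+])
pH = -log10(3.6 x 10^(-3))
pH = 2.4437

2.4437


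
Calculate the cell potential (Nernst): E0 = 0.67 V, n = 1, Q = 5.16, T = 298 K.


E = E0 - (RT/nF) * ln(Q)
E = 0.67 - (8.314 * 298 / (1 * 96485)) * ln(5.16)
E = 0.6279 V

0.6279 V


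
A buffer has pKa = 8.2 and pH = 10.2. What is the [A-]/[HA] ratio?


[A-]/[HA] = 10^(pH - pKa)
= 10^(10.2 - 8.2)
= 100.0

100.0


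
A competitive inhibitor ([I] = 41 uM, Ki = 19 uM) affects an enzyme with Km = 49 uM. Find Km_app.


Km_app = Km * (1 + [I]/Ki)
Km_app = 49 * (1 + 41/19)
Km_app = 154.7368 uM

154.7368 uM


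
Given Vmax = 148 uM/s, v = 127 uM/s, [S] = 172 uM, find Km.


Km = [S] * (Vmax - v) / v
Km = 172 * (148 - 127) / 127
Km = 28.4409 uM

28.4409 uM


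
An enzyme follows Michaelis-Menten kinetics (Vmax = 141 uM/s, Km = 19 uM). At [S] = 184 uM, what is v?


v = Vmax * [S] / (Km + [S])
v = 141 * 184 / (19 + 184)
v = 127.803 uM/s

127.803 uM/s


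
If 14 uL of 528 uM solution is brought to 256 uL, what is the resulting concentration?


C2 = C1 * V1 / V2
C2 = 528 * 14 / 256
C2 = 28.875 uM

28.875 uM


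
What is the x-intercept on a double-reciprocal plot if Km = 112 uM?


x-intercept = -1/Km
= -1/112
= -0.0089 1/uM

-0.0089 1/uM


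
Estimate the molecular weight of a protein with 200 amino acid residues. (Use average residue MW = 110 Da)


MW = n_residues * 110 Da
MW = 200 * 110
MW = 22000 Da

22000 Da


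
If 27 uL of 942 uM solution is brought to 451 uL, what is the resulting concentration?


C2 = C1 * V1 / V2
C2 = 942 * 27 / 451
C2 = 56.3947 uM

56.3947 uM


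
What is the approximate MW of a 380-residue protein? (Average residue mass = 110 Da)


MW = n_residues * 110 Da
MW = 380 * 110
MW = 41800 Da

41800 Da


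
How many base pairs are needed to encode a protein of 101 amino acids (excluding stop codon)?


Each amino acid = 1 codon = 3 bp
bp = 101 * 3 = 303 bp

303 bp


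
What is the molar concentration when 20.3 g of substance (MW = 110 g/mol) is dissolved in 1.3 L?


C = (mass / MW) / volume
C = (20.3 / 110) / 1.3
C = 0.142 M

0.142 M


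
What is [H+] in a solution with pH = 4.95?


[H+] = 10^(-pH)
[H+] = 10^(-4.95)
[H+] = 1.122e-05 M

1.122e-05 M


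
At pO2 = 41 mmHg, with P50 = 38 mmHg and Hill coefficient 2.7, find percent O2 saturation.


Y = pO2^n / (P50^n + pO2^n)
Y = 41^2.7 / (38^2.7 + 41^2.7)
Y = 55.11%

55.11%


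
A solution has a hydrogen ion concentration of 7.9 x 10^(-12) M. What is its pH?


pH = -log10([H+])
pH = -log10(7.9 x 10^(-12))
pH = 11.1024

11.1024


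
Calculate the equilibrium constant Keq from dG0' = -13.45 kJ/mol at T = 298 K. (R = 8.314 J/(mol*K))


Keq = exp(-dG0 * 1000 / (R * T))
Keq = exp(-(-13.45) * 1000 / (8.314 * 298))
Keq = 227.8533

227.8533


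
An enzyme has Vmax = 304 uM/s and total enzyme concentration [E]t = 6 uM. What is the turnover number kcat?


kcat = Vmax / [E]t
kcat = 304 / 6
kcat = 50.6667 s^-1

50.6667 s^-1


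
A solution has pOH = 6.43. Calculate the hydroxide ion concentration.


[OH-] = 10^(-pOH)
[OH-] = 10^(-6.43)
[OH-] = 3.715e-07 M

3.715e-07 M


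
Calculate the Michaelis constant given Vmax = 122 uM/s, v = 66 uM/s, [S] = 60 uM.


Km = [S] * (Vmax - v) / v
Km = 60 * (122 - 66) / 66
Km = 50.9091 uM

50.9091 uM


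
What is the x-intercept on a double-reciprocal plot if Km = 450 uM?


x-intercept = -1/Km
= -1/450
= -0.0022 1/uM

-0.0022 1/uM


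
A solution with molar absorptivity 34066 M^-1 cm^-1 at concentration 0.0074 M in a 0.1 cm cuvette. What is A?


A = epsilon * c * l
A = 34066 * 0.0074 * 0.1
A = 25.2088

25.2088


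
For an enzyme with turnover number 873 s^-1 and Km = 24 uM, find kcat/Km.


Catalytic efficiency = kcat / Km
= 873 / 24
= 36.375 uM^-1*s^-1

36.375 uM^-1*s^-1


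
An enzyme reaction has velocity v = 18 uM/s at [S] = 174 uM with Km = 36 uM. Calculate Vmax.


Vmax = v * (Km + [S]) / [S]
Vmax = 18 * (36 + 174) / 174
Vmax = 21.7241 uM/s

21.7241 uM/s


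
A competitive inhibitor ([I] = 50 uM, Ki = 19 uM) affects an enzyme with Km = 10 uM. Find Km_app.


Km_app = Km * (1 + [I]/Ki)
Km_app = 10 * (1 + 50/19)
Km_app = 36.3158 uM

36.3158 uM


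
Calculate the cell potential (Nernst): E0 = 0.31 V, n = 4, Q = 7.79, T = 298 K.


E = E0 - (RT/nF) * ln(Q)
E = 0.31 - (8.314 * 298 / (4 * 96485)) * ln(7.79)
E = 0.2968 V

0.2968 V


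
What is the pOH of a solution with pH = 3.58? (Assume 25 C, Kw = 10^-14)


pOH = 14 - pH
pOH = 14 - 3.58
pOH = 10.42

10.42


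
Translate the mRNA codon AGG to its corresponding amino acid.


Standard genetic code lookup.
Codon AGG -> Arg

Arg


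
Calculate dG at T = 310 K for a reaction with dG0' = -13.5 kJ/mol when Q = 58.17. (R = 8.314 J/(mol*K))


dG = dG0' + RT * ln(Q) / 1000
dG = -13.5 + 8.314 * 310 * ln(58.17) / 1000
dG = -3.0273 kJ/mol

-3.0273 kJ/mol


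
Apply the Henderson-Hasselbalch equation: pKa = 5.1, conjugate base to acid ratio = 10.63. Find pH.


pH = pKa + log10([A-]/[HA])
pH = 5.1 + log10(10.63)
pH = 6.1265

6.1265


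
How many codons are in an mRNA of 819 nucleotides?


codons = nucleotides / 3
codons = 819 / 3 = 273

273


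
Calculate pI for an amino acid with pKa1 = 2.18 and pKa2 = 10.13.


pI = (pKa1 + pKa2) / 2
pI = (2.18 + 10.13) / 2
pI = 6.155

6.155


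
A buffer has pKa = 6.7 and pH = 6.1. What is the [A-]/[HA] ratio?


[A-]/[HA] = 10^(pH - pKa)
= 10^(6.1 - 6.7)
= 0.2512

0.2512


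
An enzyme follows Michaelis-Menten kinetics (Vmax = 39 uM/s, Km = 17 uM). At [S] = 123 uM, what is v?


v = Vmax * [S] / (Km + [S])
v = 39 * 123 / (17 + 123)
v = 34.2643 uM/s

34.2643 uM/s


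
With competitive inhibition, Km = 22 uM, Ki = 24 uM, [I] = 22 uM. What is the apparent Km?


Km_app = Km * (1 + [I]/Ki)
Km_app = 22 * (1 + 22/24)
Km_app = 42.1667 uM

42.1667 uM


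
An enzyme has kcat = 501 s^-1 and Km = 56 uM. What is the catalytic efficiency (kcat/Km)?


Catalytic efficiency = kcat / Km
= 501 / 56
= 8.9464 uM^-1*s^-1

8.9464 uM^-1*s^-1


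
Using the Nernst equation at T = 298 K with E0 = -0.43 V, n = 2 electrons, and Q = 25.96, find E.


E = E0 - (RT/nF) * ln(Q)
E = -0.43 - (8.314 * 298 / (2 * 96485)) * ln(25.96)
E = -0.4718 V

-0.4718 V


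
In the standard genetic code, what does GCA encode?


Standard genetic code lookup.
Codon GCA -> Ala

Ala


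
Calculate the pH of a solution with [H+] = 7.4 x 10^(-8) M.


pH = -log10([H+])
pH = -log10(7.4 x 10^(-8))
pH = 7.1308

7.1308


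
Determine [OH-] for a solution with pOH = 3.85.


[OH-] = 10^(-pOH)
[OH-] = 10^(-3.85)
[OH-] = 1.413e-04 M

1.413e-04 M


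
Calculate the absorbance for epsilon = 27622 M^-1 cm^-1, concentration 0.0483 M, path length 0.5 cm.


A = epsilon * c * l
A = 27622 * 0.0483 * 0.5
A = 667.0713

667.0713


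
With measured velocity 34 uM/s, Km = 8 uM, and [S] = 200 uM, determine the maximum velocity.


Vmax = v * (Km + [S]) / [S]
Vmax = 34 * (8 + 200) / 200
Vmax = 35.36 uM/s

35.36 uM/s


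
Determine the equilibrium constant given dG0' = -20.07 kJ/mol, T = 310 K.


Keq = exp(-dG0 * 1000 / (R * T))
Keq = exp(-(-20.07) * 1000 / (8.314 * 310))
Keq = 2409.3164

2409.3164


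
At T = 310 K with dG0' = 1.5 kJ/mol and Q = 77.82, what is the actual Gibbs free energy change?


dG = dG0' + RT * ln(Q) / 1000
dG = 1.5 + 8.314 * 310 * ln(77.82) / 1000
dG = 12.7228 kJ/mol

12.7228 kJ/mol


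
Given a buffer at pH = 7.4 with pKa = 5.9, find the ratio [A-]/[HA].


[A-]/[HA] = 10^(pH - pKa)
= 10^(7.4 - 5.9)
= 31.6228

31.6228


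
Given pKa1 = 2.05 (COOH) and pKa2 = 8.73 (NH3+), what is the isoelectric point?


pI = (pKa1 + pKa2) / 2
pI = (2.05 + 8.73) / 2
pI = 5.39

5.39


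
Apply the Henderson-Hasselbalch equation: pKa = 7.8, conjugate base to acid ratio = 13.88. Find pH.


pH = pKa + log10([A-]/[HA])
pH = 7.8 + log10(13.88)
pH = 8.9424

8.9424


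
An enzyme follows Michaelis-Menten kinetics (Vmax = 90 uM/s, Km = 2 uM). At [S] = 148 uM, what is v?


v = Vmax * [S] / (Km + [S])
v = 90 * 148 / (2 + 148)
v = 88.8 uM/s

88.8 uM/s


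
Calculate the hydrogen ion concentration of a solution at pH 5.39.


[H+] = 10^(-pH)
[H+] = 10^(-5.39)
[H+] = 4.074e-06 M

4.074e-06 M


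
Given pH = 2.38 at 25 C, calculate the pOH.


pOH = 14 - pH
pOH = 14 - 2.38
pOH = 11.62

11.62


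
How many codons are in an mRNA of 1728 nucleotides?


codons = nucleotides / 3
codons = 1728 / 3 = 576

576


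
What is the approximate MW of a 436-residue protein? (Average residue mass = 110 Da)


MW = n_residues * 110 Da
MW = 436 * 110
MW = 47960 Da

47960 Da


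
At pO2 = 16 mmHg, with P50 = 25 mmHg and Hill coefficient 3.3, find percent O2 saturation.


Y = pO2^n / (P50^n + pO2^n)
Y = 16^3.3 / (25^3.3 + 16^3.3)
Y = 18.65%

18.65%


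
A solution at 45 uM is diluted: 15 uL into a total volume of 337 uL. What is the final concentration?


C2 = C1 * V1 / V2
C2 = 45 * 15 / 337
C2 = 2.003 uM

2.003 uM


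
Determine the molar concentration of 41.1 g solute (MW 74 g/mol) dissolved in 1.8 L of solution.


C = (mass / MW) / volume
C = (41.1 / 74) / 1.8
C = 0.3086 M

0.3086 M


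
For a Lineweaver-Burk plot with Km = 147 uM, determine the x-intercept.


x-intercept = -1/Km
= -1/147
= -0.0068 1/uM

-0.0068 1/uM


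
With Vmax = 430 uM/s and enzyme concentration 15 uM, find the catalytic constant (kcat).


kcat = Vmax / [E]t
kcat = 430 / 15
kcat = 28.6667 s^-1

28.6667 s^-1


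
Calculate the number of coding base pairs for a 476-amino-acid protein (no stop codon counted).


Each amino acid = 1 codon = 3 bp
bp = 476 * 3 = 1428 bp

1428 bp


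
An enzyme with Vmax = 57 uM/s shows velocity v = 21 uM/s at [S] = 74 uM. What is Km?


Km = [S] * (Vmax - v) / v
Km = 74 * (57 - 21) / 21
Km = 126.8571 uM

126.8571 uM


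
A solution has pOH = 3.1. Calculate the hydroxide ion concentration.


[OH-] = 10^(-pOH)
[OH-] = 10^(-3.1)
[OH-] = 7.943e-04 M

7.943e-04 M


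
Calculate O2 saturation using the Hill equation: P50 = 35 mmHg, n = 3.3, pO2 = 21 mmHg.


Y = pO2^n / (P50^n + pO2^n)
Y = 21^3.3 / (35^3.3 + 21^3.3)
Y = 15.63%

15.63%


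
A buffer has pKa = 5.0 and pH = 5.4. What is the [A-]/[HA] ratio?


[A-]/[HA] = 10^(pH - pKa)
= 10^(5.4 - 5.0)
= 2.5119

2.5119


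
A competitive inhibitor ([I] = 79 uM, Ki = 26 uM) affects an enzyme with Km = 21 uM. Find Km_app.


Km_app = Km * (1 + [I]/Ki)
Km_app = 21 * (1 + 79/26)
Km_app = 84.8077 uM

84.8077 uM


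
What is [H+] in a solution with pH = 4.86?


[H+] = 10^(-pH)
[H+] = 10^(-4.86)
[H+] = 1.380e-05 M

1.380e-05 M


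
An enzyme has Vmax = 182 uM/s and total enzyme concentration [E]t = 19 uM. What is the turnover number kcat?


kcat = Vmax / [E]t
kcat = 182 / 19
kcat = 9.5789 s^-1

9.5789 s^-1


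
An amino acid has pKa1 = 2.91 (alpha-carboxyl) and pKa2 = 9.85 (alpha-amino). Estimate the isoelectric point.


pI = (pKa1 + pKa2) / 2
pI = (2.91 + 9.85) / 2
pI = 6.38

6.38


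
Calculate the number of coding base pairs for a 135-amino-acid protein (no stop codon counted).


Each amino acid = 1 codon = 3 bp
bp = 135 * 3 = 405 bp

405 bp


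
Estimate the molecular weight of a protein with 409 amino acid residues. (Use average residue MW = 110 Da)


MW = n_residues * 110 Da
MW = 409 * 110
MW = 44990 Da

44990 Da


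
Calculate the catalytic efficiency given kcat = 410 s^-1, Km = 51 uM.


Catalytic efficiency = kcat / Km
= 410 / 51
= 8.0392 uM^-1*s^-1

8.0392 uM^-1*s^-1


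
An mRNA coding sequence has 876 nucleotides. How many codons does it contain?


codons = nucleotides / 3
codons = 876 / 3 = 292

292


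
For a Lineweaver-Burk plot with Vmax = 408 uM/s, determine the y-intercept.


y-intercept = 1/Vmax
= 1/408
= 0.0025 s/uM

0.0025 s/uM


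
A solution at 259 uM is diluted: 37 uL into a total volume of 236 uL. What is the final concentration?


C2 = C1 * V1 / V2
C2 = 259 * 37 / 236
C2 = 40.6059 uM

40.6059 uM


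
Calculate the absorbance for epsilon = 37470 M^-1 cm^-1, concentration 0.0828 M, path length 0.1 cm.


A = epsilon * c * l
A = 37470 * 0.0828 * 0.1
A = 310.2516

310.2516


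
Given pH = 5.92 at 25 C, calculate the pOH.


pOH = 14 - pH
pOH = 14 - 5.92
pOH = 8.08

8.08


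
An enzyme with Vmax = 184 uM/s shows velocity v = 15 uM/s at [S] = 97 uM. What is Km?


Km = [S] * (Vmax - v) / v
Km = 97 * (184 - 15) / 15
Km = 1092.8667 uM

1092.8667 uM


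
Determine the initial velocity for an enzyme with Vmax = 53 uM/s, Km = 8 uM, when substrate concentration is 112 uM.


v = Vmax * [S] / (Km + [S])
v = 53 * 112 / (8 + 112)
v = 49.4667 uM/s

49.4667 uM/s


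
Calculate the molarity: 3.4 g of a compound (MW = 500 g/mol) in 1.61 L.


C = (mass / MW) / volume
C = (3.4 / 500) / 1.61
C = 0.0042 M

0.0042 M


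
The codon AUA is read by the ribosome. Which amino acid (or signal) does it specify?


Standard genetic code lookup.
Codon AUA -> Ile

Ile


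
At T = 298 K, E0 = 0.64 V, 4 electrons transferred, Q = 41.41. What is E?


E = E0 - (RT/nF) * ln(Q)
E = 0.64 - (8.314 * 298 / (4 * 96485)) * ln(41.41)
E = 0.6161 V

0.6161 V


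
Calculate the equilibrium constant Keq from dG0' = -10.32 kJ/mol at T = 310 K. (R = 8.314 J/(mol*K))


Keq = exp(-dG0 * 1000 / (R * T))
Keq = exp(-(-10.32) * 1000 / (8.314 * 310))
Keq = 54.824

54.824


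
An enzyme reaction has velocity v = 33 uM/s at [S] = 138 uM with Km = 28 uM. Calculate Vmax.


Vmax = v * (Km + [S]) / [S]
Vmax = 33 * (28 + 138) / 138
Vmax = 39.6957 uM/s

39.6957 uM/s


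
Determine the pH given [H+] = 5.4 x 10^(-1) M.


pH = -log10([H+])
pH = -log10(5.4 x 10^(-1))
pH = 0.2676

0.2676


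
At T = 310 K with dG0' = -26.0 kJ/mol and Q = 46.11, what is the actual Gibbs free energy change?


dG = dG0' + RT * ln(Q) / 1000
dG = -26.0 + 8.314 * 310 * ln(46.11) / 1000
dG = -16.1261 kJ/mol

-16.1261 kJ/mol


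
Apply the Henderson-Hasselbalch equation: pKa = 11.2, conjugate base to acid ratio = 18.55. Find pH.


pH = pKa + log10([A-]/[HA])
pH = 11.2 + log10(18.55)
pH = 12.4683

12.4683


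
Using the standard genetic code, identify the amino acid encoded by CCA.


Standard genetic code lookup.
Codon CCA -> Pro

Pro


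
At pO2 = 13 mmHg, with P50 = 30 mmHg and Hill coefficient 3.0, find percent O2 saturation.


Y = pO2^n / (P50^n + pO2^n)
Y = 13^3.0 / (30^3.0 + 13^3.0)
Y = 7.52%

7.52%


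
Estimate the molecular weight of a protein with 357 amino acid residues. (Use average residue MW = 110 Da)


MW = n_residues * 110 Da
MW = 357 * 110
MW = 39270 Da

39270 Da


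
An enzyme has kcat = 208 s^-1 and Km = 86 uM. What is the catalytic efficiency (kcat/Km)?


Catalytic efficiency = kcat / Km
= 208 / 86
= 2.4186 uM^-1*s^-1

2.4186 uM^-1*s^-1


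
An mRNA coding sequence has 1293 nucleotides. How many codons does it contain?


codons = nucleotides / 3
codons = 1293 / 3 = 431

431


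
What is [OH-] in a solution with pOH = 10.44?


[OH-] = 10^(-pOH)
[OH-] = 10^(-10.44)
[OH-] = 3.631e-11 M

3.631e-11 M


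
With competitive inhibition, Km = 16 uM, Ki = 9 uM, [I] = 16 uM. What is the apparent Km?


Km_app = Km * (1 + [I]/Ki)
Km_app = 16 * (1 + 16/9)
Km_app = 44.4444 uM

44.4444 uM


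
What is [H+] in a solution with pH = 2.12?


[H+] = 10^(-pH)
[H+] = 10^(-2.12)
[H+] = 0.0076 M

0.0076 M


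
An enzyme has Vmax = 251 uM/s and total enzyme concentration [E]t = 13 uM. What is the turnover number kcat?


kcat = Vmax / [E]t
kcat = 251 / 13
kcat = 19.3077 s^-1

19.3077 s^-1


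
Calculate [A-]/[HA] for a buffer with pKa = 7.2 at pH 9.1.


[A-]/[HA] = 10^(pH - pKa)
= 10^(9.1 - 7.2)
= 79.4328

79.4328


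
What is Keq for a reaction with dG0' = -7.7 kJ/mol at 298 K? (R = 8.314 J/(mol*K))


Keq = exp(-dG0 * 1000 / (R * T))
Keq = exp(-(-7.7) * 1000 / (8.314 * 298))
Keq = 22.3736

22.3736


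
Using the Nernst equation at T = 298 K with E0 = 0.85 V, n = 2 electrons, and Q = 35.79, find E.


E = E0 - (RT/nF) * ln(Q)
E = 0.85 - (8.314 * 298 / (2 * 96485)) * ln(35.79)
E = 0.8041 V

0.8041 V


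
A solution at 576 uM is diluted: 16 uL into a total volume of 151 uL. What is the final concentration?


C2 = C1 * V1 / V2
C2 = 576 * 16 / 151
C2 = 61.0331 uM

61.0331 uM


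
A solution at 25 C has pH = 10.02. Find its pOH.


pOH = 14 - pH
pOH = 14 - 10.02
pOH = 3.98

3.98


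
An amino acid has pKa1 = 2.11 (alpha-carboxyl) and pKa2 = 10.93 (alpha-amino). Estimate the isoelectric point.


pI = (pKa1 + pKa2) / 2
pI = (2.11 + 10.93) / 2
pI = 6.52

6.52


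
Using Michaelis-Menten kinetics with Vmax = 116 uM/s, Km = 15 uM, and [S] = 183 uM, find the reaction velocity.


v = Vmax * [S] / (Km + [S])
v = 116 * 183 / (15 + 183)
v = 107.2121 uM/s

107.2121 uM/s


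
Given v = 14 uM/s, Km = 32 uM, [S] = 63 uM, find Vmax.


Vmax = v * (Km + [S]) / [S]
Vmax = 14 * (32 + 63) / 63
Vmax = 21.1111 uM/s

21.1111 uM/s


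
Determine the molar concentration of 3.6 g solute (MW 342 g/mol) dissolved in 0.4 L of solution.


C = (mass / MW) / volume
C = (3.6 / 342) / 0.4
C = 0.0263 M

0.0263 M


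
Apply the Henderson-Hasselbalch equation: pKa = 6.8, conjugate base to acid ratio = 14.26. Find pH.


pH = pKa + log10([A-]/[HA])
pH = 6.8 + log10(14.26)
pH = 7.9541

7.9541


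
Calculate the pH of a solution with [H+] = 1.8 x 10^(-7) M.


pH = -log10([H+])
pH = -log10(1.8 x 10^(-7))
pH = 6.7447

6.7447


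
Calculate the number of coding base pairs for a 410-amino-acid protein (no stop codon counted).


Each amino acid = 1 codon = 3 bp
bp = 410 * 3 = 1230 bp

1230 bp


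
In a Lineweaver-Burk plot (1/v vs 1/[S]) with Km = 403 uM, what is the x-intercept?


x-intercept = -1/Km
= -1/403
= -0.0025 1/uM

-0.0025 1/uM


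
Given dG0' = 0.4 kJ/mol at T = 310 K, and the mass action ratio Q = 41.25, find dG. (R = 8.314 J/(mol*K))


dG = dG0' + RT * ln(Q) / 1000
dG = 0.4 + 8.314 * 310 * ln(41.25) / 1000
dG = 9.9868 kJ/mol

9.9868 kJ/mol


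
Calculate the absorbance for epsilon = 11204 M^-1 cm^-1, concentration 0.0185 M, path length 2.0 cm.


A = epsilon * c * l
A = 11204 * 0.0185 * 2.0
A = 414.548

414.548


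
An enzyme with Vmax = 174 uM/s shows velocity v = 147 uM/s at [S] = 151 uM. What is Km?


Km = [S] * (Vmax - v) / v
Km = 151 * (174 - 147) / 147
Km = 27.7347 uM

27.7347 uM


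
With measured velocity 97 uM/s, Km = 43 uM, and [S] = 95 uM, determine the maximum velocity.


Vmax = v * (Km + [S]) / [S]
Vmax = 97 * (43 + 95) / 95
Vmax = 140.9053 uM/s

140.9053 uM/s


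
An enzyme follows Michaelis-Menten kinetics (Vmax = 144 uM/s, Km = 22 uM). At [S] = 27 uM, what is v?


v = Vmax * [S] / (Km + [S])
v = 144 * 27 / (22 + 27)
v = 79.3469 uM/s

79.3469 uM/s


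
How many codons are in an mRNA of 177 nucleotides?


codons = nucleotides / 3
codons = 177 / 3 = 59

59


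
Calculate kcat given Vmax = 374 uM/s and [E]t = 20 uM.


kcat = Vmax / [E]t
kcat = 374 / 20
kcat = 18.7 s^-1

18.7 s^-1


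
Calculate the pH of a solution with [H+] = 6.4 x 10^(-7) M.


pH = -log10([H+])
pH = -log10(6.4 x 10^(-7))
pH = 6.1938

6.1938


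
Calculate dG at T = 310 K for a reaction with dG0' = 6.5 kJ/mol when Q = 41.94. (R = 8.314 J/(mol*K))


dG = dG0' + RT * ln(Q) / 1000
dG = 6.5 + 8.314 * 310 * ln(41.94) / 1000
dG = 16.1296 kJ/mol

16.1296 kJ/mol


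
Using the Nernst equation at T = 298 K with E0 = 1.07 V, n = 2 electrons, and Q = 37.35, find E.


E = E0 - (RT/nF) * ln(Q)
E = 1.07 - (8.314 * 298 / (2 * 96485)) * ln(37.35)
E = 1.0235 V

1.0235 V


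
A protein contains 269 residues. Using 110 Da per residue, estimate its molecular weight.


MW = n_residues * 110 Da
MW = 269 * 110
MW = 29590 Da

29590 Da


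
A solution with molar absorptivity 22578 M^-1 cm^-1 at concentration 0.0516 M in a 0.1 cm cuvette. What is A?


A = epsilon * c * l
A = 22578 * 0.0516 * 0.1
A = 116.5025

116.5025


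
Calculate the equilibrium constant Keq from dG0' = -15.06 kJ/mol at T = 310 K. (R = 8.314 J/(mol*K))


Keq = exp(-dG0 * 1000 / (R * T))
Keq = exp(-(-15.06) * 1000 / (8.314 * 310))
Keq = 344.8928

344.8928


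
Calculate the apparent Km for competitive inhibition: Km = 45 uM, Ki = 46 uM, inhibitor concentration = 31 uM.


Km_app = Km * (1 + [I]/Ki)
Km_app = 45 * (1 + 31/46)
Km_app = 75.3261 uM

75.3261 uM


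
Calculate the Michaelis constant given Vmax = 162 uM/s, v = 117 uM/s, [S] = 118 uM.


Km = [S] * (Vmax - v) / v
Km = 118 * (162 - 117) / 117
Km = 45.3846 uM

45.3846 uM


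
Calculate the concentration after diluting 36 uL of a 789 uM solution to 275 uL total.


C2 = C1 * V1 / V2
C2 = 789 * 36 / 275
C2 = 103.2873 uM

103.2873 uM


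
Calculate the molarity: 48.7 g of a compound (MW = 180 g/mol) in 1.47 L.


C = (mass / MW) / volume
C = (48.7 / 180) / 1.47
C = 0.1841 M

0.1841 M


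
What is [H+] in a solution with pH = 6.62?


[H+] = 10^(-pH)
[H+] = 10^(-6.62)
[H+] = 2.399e-07 M

2.399e-07 M


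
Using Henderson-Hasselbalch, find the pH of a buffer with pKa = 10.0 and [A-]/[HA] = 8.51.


pH = pKa + log10([A-]/[HA])
pH = 10.0 + log10(8.51)
pH = 10.9299

10.9299


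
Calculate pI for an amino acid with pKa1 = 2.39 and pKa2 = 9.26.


pI = (pKa1 + pKa2) / 2
pI = (2.39 + 9.26) / 2
pI = 5.825

5.825


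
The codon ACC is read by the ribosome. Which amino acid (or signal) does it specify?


Standard genetic code lookup.
Codon ACC -> Thr

Thr


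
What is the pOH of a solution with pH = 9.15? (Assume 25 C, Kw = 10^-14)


pOH = 14 - pH
pOH = 14 - 9.15
pOH = 4.85

4.85


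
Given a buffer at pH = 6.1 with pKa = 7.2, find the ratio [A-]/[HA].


[A-]/[HA] = 10^(pH - pKa)
= 10^(6.1 - 7.2)
= 0.0794

0.0794


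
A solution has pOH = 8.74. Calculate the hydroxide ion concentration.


[OH-] = 10^(-pOH)
[OH-] = 10^(-8.74)
[OH-] = 1.820e-09 M

1.820e-09 M


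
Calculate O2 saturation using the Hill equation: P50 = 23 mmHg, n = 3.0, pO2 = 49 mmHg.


Y = pO2^n / (P50^n + pO2^n)
Y = 49^3.0 / (23^3.0 + 49^3.0)
Y = 90.63%

90.63%


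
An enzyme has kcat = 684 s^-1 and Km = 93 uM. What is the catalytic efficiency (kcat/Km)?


Catalytic efficiency = kcat / Km
= 684 / 93
= 7.3548 uM^-1*s^-1

7.3548 uM^-1*s^-1


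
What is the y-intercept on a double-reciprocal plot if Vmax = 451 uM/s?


y-intercept = 1/Vmax
= 1/451
= 0.0022 s/uM

0.0022 s/uM


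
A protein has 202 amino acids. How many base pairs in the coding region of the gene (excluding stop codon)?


Each amino acid = 1 codon = 3 bp
bp = 202 * 3 = 606 bp

606 bp


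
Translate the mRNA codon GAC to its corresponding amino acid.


Standard genetic code lookup.
Codon GAC -> Asp

Asp


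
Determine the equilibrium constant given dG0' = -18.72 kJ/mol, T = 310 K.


Keq = exp(-dG0 * 1000 / (R * T))
Keq = exp(-(-18.72) * 1000 / (8.314 * 310))
Keq = 1426.9613

1426.9613


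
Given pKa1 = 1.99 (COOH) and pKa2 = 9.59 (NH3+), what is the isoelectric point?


pI = (pKa1 + pKa2) / 2
pI = (1.99 + 9.59) / 2
pI = 5.79

5.79


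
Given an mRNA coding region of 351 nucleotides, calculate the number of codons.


codons = nucleotides / 3
codons = 351 / 3 = 117

117


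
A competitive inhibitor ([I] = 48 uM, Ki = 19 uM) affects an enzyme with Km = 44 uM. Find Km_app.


Km_app = Km * (1 + [I]/Ki)
Km_app = 44 * (1 + 48/19)
Km_app = 155.1579 uM

155.1579 uM


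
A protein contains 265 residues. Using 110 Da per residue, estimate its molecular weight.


MW = n_residues * 110 Da
MW = 265 * 110
MW = 29150 Da

29150 Da


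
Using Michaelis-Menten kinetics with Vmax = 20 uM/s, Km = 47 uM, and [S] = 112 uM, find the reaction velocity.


v = Vmax * [S] / (Km + [S])
v = 20 * 112 / (47 + 112)
v = 14.0881 uM/s

14.0881 uM/s


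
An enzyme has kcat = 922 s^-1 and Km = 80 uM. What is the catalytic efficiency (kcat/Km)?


Catalytic efficiency = kcat / Km
= 922 / 80
= 11.525 uM^-1*s^-1

11.525 uM^-1*s^-1


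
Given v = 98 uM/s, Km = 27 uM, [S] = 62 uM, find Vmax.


Vmax = v * (Km + [S]) / [S]
Vmax = 98 * (27 + 62) / 62
Vmax = 140.6774 uM/s

140.6774 uM/s


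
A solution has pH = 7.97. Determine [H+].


[H+] = 10^(-pH)
[H+] = 10^(-7.97)
[H+] = 1.072e-08 M

1.072e-08 M


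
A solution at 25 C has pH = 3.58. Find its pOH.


pOH = 14 - pH
pOH = 14 - 3.58
pOH = 10.42

10.42


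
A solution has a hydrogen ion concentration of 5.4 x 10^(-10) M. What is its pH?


pH = -log10([H+])
pH = -log10(5.4 x 10^(-10))
pH = 9.2676

9.2676


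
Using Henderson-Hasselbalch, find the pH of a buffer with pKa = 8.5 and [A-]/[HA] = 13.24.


pH = pKa + log10([A-]/[HA])
pH = 8.5 + log10(13.24)
pH = 9.6219

9.6219


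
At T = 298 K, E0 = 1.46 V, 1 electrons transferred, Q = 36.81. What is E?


E = E0 - (RT/nF) * ln(Q)
E = 1.46 - (8.314 * 298 / (1 * 96485)) * ln(36.81)
E = 1.3674 V

1.3674 V


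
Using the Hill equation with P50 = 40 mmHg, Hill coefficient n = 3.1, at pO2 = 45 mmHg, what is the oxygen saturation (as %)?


Y = pO2^n / (P50^n + pO2^n)
Y = 45^3.1 / (40^3.1 + 45^3.1)
Y = 59.03%

59.03%


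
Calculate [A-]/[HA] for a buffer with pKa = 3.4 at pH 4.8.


[A-]/[HA] = 10^(pH - pKa)
= 10^(4.8 - 3.4)
= 25.1189

25.1189


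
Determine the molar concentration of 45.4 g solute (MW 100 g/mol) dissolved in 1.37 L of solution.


C = (mass / MW) / volume
C = (45.4 / 100) / 1.37
C = 0.3314 M

0.3314 M


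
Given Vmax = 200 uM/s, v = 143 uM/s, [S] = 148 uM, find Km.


Km = [S] * (Vmax - v) / v
Km = 148 * (200 - 143) / 143
Km = 58.993 uM

58.993 uM


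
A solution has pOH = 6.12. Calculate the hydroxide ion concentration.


[OH-] = 10^(-pOH)
[OH-] = 10^(-6.12)
[OH-] = 7.586e-07 M

7.586e-07 M


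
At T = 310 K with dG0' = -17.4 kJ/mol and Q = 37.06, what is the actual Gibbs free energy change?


dG = dG0' + RT * ln(Q) / 1000
dG = -17.4 + 8.314 * 310 * ln(37.06) / 1000
dG = -8.0893 kJ/mol

-8.0893 kJ/mol


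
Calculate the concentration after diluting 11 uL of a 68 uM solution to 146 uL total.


C2 = C1 * V1 / V2
C2 = 68 * 11 / 146
C2 = 5.1233 uM

5.1233 uM


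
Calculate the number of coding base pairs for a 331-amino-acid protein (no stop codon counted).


Each amino acid = 1 codon = 3 bp
bp = 331 * 3 = 993 bp

993 bp


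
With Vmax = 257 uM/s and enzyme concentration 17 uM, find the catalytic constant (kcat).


kcat = Vmax / [E]t
kcat = 257 / 17
kcat = 15.1176 s^-1

15.1176 s^-1
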